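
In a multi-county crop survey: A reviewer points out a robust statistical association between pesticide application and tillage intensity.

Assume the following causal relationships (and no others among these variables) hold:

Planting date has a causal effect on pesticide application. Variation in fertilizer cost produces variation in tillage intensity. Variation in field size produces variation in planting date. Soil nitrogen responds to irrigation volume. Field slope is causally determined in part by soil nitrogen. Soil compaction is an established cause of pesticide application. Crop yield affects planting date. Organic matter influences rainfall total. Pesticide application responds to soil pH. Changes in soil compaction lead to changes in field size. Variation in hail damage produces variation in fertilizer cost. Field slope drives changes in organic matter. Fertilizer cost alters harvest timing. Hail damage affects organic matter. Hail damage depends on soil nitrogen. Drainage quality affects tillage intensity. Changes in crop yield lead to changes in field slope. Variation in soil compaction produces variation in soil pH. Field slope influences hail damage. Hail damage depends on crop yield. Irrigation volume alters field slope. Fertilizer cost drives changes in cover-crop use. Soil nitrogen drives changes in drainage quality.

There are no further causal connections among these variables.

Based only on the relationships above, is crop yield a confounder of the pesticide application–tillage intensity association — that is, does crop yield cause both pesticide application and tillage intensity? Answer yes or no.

yes

Crop yield has a causal path to pesticide application (crop yield → planting date → pesticide application) and to tillage intensity (crop yield → hail damage → fertilizer cost → tillage intensity), so it is a common cause of both — a confounder.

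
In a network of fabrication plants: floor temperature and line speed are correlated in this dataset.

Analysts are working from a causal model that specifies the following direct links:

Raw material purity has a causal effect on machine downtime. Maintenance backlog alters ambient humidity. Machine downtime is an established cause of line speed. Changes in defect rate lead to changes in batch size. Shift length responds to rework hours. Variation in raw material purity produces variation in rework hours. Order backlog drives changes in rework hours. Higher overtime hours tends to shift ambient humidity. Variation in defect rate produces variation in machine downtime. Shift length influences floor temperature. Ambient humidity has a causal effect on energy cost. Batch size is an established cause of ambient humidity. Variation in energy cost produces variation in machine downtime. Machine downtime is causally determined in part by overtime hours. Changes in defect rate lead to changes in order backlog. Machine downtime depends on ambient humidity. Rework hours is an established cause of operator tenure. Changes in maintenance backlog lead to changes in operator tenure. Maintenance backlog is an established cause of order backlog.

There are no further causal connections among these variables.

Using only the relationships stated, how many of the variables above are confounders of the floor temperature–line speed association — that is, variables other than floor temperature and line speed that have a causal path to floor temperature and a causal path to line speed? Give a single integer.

The common causes are: defect rate (to floor temperature via defect rate → order backlog → rework hours → shift length → floor temperature; to line speed via defect rate → machine downtime → line speed); maintenance backlog (to floor temperature via maintenance backlog → order backlog → rework hours → shift length → floor temperature; to line speed via maintenance backlog → ambient humidity → machine downtime → line speed); raw material purity (to floor temperature via raw material purity → rework hours → shift length → floor temperature; to line speed via raw material purity → machine downtime → line speed).
Every other variable lacks a causal path to at least one of floor temperature and line speed.

3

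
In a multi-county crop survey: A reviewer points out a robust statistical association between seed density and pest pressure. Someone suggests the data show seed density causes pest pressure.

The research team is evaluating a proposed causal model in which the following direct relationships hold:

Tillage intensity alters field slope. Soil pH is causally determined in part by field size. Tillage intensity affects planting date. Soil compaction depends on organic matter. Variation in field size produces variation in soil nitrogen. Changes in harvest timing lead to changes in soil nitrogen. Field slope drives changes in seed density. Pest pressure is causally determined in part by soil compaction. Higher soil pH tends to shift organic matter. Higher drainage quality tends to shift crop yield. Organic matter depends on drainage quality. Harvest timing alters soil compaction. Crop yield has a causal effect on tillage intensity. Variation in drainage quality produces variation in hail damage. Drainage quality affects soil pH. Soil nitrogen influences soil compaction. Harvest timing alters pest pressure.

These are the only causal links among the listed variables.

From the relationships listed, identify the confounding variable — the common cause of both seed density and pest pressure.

drainage quality

Drainage quality has a causal path to seed density (drainage quality → crop yield → tillage intensity → field slope → seed density) and a separate causal path to pest pressure (drainage quality → organic matter → soil compaction → pest pressure), so it is a common cause of both.
No stated relationship gives seed density a causal route to pest pressure, so the correlation is explained by the shared upstream cause rather than a direct effect.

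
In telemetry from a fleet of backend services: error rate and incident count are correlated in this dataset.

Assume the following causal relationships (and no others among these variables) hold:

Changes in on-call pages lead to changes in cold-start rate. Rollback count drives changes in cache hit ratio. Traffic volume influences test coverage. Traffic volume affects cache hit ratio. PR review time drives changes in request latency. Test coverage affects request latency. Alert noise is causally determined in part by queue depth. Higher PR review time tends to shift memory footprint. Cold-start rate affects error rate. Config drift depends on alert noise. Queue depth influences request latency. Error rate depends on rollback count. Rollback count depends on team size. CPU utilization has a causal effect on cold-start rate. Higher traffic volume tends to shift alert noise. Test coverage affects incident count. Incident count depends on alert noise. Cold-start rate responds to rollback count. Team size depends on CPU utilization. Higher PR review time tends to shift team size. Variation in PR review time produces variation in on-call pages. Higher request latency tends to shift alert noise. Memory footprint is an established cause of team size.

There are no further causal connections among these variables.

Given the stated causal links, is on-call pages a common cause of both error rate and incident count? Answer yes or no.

On-call pages has no stated causal path to incident count. A confounder must cause both variables, so on-call pages does not qualify.

no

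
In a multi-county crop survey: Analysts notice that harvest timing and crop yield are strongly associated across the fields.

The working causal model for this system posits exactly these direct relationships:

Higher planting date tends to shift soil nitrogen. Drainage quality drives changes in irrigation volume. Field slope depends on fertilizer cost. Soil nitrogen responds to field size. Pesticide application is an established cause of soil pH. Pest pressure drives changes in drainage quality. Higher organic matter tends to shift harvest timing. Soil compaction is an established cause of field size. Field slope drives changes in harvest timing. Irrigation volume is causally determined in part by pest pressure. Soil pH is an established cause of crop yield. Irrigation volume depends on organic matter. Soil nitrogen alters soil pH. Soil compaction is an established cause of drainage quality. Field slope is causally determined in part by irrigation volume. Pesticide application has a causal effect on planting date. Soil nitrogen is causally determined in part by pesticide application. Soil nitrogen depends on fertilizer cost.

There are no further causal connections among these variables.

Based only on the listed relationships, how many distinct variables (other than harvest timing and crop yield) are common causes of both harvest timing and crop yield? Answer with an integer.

2

The common causes are: fertilizer cost (to harvest timing via fertilizer cost → field slope → harvest timing; to crop yield via fertilizer cost → soil nitrogen → soil pH → crop yield); soil compaction (to harvest timing via soil compaction → drainage quality → irrigation volume → field slope → harvest timing; to crop yield via soil compaction → field size → soil nitrogen → soil pH → crop yield).
Every other variable lacks a causal path to at least one of harvest timing and crop yield.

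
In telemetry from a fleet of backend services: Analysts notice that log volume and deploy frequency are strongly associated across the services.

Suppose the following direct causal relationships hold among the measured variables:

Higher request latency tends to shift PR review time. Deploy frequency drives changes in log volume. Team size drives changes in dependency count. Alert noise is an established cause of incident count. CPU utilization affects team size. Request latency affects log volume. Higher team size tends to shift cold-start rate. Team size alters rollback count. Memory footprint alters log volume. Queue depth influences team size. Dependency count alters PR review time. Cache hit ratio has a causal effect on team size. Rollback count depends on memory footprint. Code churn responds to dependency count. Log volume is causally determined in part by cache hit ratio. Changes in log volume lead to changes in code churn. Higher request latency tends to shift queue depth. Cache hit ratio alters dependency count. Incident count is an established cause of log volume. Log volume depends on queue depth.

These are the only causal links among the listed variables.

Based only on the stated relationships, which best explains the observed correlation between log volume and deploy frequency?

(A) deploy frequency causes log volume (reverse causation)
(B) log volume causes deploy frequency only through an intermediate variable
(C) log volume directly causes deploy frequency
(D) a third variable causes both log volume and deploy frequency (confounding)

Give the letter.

The stated link runs deploy frequency → log volume; log volume has no causal path to deploy frequency. No variable causes both, so confounding is ruled out. The correlation reflects reverse causation.

A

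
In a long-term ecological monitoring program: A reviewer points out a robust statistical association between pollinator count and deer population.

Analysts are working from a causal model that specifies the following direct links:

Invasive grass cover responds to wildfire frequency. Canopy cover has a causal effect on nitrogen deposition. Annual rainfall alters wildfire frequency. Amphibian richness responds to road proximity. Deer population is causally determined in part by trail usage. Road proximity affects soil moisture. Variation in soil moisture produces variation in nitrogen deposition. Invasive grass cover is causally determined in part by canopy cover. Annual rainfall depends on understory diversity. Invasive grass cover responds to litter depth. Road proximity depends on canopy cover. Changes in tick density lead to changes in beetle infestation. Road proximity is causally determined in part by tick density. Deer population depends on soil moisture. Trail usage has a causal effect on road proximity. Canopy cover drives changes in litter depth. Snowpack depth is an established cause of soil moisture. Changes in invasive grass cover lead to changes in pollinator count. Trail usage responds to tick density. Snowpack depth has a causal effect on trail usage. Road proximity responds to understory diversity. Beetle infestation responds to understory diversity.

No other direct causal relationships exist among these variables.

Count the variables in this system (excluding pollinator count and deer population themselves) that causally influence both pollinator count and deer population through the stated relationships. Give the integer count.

2

The common causes are: canopy cover (to pollinator count via canopy cover → invasive grass cover → pollinator count; to deer population via canopy cover → road proximity → soil moisture → deer population); understory diversity (to pollinator count via understory diversity → annual rainfall → wildfire frequency → invasive grass cover → pollinator count; to deer population via understory diversity → road proximity → soil moisture → deer population).
Every other variable lacks a causal path to at least one of pollinator count and deer population.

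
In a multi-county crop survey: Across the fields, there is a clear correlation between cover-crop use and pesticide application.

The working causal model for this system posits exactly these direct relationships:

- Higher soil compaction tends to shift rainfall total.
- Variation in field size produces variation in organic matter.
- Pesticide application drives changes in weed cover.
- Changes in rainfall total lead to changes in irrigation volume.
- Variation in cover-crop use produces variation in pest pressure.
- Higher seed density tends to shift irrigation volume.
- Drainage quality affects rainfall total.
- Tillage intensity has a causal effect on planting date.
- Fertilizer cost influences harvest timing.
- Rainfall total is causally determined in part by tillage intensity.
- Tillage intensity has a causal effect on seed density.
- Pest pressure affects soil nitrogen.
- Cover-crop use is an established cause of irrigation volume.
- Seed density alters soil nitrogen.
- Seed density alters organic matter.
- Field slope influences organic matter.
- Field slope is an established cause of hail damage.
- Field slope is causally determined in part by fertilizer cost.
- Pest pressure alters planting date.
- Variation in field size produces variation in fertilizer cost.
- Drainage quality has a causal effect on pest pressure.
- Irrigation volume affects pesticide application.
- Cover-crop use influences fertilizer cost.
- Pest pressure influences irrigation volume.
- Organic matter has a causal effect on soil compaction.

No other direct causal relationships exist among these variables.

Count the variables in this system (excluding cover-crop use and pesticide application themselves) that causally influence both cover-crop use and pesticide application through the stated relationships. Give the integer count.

0

No listed variable has a causal path to both cover-crop use and pesticide application, so there are no common causes.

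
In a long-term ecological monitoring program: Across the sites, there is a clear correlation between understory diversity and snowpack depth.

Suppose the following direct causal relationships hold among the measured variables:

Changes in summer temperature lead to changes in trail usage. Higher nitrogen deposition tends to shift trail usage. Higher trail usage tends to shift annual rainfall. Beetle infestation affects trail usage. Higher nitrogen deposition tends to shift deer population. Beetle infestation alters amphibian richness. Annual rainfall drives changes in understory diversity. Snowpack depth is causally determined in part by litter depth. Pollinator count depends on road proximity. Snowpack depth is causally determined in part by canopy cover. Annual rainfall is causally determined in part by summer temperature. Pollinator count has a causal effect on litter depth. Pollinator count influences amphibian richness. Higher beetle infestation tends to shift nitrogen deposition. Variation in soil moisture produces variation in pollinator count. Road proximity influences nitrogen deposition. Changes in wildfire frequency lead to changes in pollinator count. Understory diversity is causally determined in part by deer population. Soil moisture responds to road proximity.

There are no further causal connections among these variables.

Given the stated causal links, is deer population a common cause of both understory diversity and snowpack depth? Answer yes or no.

no

Deer population has no stated causal path to snowpack depth. A confounder must cause both variables, so deer population does not qualify.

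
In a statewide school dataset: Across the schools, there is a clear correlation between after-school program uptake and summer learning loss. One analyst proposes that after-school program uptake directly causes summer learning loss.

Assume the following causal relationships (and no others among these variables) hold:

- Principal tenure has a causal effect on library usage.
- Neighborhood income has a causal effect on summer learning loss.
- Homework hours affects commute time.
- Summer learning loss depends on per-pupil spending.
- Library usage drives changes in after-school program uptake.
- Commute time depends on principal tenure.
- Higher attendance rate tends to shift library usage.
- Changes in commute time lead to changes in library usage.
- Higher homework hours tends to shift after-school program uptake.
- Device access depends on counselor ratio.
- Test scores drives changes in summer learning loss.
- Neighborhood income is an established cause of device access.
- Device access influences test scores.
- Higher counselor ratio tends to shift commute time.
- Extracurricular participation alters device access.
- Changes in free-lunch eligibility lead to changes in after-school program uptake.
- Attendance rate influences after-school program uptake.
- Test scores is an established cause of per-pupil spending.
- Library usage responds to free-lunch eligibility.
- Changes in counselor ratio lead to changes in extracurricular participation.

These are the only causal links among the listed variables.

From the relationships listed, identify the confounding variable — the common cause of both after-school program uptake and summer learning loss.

Counselor ratio has a causal path to after-school program uptake (counselor ratio → commute time → library usage → after-school program uptake) and a separate causal path to summer learning loss (counselor ratio → device access → test scores → summer learning loss), so it is a common cause of both.
No stated relationship gives after-school program uptake a causal route to summer learning loss, so the correlation is explained by the shared upstream cause rather than a direct effect.

counselor ratio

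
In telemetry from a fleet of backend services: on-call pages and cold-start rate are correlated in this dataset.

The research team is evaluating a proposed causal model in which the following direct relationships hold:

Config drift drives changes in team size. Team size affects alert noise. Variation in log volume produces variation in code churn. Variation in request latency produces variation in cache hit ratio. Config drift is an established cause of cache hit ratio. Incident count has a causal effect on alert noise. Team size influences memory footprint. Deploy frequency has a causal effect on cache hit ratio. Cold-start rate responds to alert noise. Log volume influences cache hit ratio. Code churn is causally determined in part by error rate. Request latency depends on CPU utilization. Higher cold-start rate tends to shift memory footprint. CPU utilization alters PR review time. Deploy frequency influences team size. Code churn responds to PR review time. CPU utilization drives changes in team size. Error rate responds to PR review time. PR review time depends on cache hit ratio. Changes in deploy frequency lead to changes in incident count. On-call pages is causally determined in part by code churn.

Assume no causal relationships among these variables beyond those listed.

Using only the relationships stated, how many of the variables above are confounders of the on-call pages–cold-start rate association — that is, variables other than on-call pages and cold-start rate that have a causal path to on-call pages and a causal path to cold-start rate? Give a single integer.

The common causes are: CPU utilization (to on-call pages via CPU utilization → PR review time → code churn → on-call pages; to cold-start rate via CPU utilization → team size → alert noise → cold-start rate); config drift (to on-call pages via config drift → cache hit ratio → PR review time → code churn → on-call pages; to cold-start rate via config drift → team size → alert noise → cold-start rate); deploy frequency (to on-call pages via deploy frequency → cache hit ratio → PR review time → code churn → on-call pages; to cold-start rate via deploy frequency → team size → alert noise → cold-start rate).
Every other variable lacks a causal path to at least one of on-call pages and cold-start rate.

3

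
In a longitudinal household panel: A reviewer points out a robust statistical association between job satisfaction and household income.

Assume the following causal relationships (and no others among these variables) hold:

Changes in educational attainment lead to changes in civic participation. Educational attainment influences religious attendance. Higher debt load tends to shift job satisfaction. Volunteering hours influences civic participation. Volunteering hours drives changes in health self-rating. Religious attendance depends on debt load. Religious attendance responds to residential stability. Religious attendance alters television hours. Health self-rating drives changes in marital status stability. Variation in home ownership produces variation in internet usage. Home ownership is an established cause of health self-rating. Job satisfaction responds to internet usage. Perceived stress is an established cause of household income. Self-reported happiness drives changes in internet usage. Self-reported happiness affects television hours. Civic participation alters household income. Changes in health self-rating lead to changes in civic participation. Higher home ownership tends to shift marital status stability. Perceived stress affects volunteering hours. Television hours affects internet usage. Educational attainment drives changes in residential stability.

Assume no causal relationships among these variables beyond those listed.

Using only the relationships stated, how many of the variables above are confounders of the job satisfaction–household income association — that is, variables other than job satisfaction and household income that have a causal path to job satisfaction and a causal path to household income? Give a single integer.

The common causes are: educational attainment (to job satisfaction via educational attainment → religious attendance → television hours → internet usage → job satisfaction; to household income via educational attainment → civic participation → household income); home ownership (to job satisfaction via home ownership → internet usage → job satisfaction; to household income via home ownership → health self-rating → civic participation → household income).
Every other variable lacks a causal path to at least one of job satisfaction and household income.

2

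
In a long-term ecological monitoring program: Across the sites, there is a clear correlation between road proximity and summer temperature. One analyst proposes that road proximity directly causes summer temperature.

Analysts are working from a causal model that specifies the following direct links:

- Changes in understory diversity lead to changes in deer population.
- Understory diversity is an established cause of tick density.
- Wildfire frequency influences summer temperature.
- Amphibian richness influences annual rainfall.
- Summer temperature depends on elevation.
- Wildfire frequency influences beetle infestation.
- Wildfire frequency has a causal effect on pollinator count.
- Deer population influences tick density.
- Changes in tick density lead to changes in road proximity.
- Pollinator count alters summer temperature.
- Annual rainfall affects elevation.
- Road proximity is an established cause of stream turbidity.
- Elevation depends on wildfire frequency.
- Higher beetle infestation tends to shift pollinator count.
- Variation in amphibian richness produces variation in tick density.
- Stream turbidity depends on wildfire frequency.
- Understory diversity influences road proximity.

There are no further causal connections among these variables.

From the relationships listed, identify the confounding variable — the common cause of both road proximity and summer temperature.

Amphibian richness has a causal path to road proximity (amphibian richness → tick density → road proximity) and a separate causal path to summer temperature (amphibian richness → annual rainfall → elevation → summer temperature), so it is a common cause of both.
No stated relationship gives road proximity a causal route to summer temperature, so the correlation is explained by the shared upstream cause rather than a direct effect.

amphibian richness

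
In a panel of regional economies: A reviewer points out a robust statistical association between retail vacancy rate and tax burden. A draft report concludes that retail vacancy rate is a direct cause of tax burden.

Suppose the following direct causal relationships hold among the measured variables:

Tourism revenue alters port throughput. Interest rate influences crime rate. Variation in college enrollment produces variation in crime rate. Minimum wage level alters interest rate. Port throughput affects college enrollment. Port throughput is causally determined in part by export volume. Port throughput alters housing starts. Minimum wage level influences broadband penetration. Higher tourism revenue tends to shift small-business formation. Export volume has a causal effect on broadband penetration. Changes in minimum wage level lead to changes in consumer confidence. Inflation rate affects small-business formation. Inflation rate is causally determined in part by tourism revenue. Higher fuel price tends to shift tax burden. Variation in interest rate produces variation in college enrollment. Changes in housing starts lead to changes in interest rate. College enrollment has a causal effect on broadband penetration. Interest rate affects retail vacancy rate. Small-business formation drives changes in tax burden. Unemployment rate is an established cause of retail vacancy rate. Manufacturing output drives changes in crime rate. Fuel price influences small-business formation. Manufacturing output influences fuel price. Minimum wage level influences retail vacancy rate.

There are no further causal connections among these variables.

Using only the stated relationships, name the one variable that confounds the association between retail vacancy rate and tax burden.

Tourism revenue has a causal path to retail vacancy rate (tourism revenue → port throughput → housing starts → interest rate → retail vacancy rate) and a separate causal path to tax burden (tourism revenue → small-business formation → tax burden), so it is a common cause of both.
No stated relationship gives retail vacancy rate a causal route to tax burden, so the correlation is explained by the shared upstream cause rather than a direct effect.

tourism revenue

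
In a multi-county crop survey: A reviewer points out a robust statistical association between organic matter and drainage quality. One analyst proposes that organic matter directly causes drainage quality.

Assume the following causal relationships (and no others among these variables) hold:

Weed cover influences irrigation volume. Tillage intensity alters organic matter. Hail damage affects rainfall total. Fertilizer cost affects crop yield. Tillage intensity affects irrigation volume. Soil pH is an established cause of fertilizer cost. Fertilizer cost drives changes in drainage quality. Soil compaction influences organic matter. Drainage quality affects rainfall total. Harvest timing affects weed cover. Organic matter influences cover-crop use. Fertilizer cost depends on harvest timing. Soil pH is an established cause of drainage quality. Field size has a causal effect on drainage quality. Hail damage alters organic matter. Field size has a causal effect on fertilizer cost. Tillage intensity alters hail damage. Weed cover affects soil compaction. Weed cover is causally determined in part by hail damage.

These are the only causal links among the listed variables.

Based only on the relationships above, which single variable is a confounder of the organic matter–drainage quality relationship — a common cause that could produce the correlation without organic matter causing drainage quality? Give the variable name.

harvest timing

Harvest timing has a causal path to organic matter (harvest timing → weed cover → soil compaction → organic matter) and a separate causal path to drainage quality (harvest timing → fertilizer cost → drainage quality), so it is a common cause of both.
No stated relationship gives organic matter a causal route to drainage quality, so the correlation is explained by the shared upstream cause rather than a direct effect.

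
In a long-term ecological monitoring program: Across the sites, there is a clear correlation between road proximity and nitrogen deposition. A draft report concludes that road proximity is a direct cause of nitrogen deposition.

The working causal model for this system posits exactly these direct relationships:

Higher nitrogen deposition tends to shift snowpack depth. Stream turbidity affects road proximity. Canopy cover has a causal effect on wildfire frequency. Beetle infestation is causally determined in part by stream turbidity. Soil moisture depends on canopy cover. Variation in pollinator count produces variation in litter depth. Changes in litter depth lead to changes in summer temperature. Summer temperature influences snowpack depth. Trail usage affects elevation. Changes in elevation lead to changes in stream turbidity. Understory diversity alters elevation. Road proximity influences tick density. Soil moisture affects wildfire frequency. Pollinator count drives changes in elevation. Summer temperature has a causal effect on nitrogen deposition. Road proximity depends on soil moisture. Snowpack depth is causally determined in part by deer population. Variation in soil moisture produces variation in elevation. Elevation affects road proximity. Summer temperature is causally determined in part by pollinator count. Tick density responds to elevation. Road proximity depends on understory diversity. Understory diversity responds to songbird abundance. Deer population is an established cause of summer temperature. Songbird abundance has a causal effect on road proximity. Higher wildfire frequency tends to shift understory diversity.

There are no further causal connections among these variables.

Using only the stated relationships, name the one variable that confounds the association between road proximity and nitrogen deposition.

Pollinator count has a causal path to road proximity (pollinator count → elevation → road proximity) and a separate causal path to nitrogen deposition (pollinator count → summer temperature → nitrogen deposition), so it is a common cause of both.
No stated relationship gives road proximity a causal route to nitrogen deposition, so the correlation is explained by the shared upstream cause rather than a direct effect.

pollinator count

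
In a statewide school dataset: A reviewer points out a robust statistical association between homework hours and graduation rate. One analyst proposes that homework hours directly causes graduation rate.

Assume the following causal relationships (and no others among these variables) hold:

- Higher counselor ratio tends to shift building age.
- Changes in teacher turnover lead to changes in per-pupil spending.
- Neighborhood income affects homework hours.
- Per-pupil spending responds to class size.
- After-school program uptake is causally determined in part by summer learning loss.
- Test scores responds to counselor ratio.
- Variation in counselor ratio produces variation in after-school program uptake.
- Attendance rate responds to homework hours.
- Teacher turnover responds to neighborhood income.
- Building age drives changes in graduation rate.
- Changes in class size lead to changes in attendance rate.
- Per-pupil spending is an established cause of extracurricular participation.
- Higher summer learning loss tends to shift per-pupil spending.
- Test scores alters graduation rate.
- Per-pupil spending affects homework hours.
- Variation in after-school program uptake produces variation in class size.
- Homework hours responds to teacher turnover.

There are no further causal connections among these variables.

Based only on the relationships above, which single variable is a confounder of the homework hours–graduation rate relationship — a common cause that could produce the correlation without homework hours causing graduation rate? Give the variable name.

Counselor ratio has a causal path to homework hours (counselor ratio → after-school program uptake → class size → per-pupil spending → homework hours) and a separate causal path to graduation rate (counselor ratio → building age → graduation rate), so it is a common cause of both.
No stated relationship gives homework hours a causal route to graduation rate, so the correlation is explained by the shared upstream cause rather than a direct effect.

counselor ratio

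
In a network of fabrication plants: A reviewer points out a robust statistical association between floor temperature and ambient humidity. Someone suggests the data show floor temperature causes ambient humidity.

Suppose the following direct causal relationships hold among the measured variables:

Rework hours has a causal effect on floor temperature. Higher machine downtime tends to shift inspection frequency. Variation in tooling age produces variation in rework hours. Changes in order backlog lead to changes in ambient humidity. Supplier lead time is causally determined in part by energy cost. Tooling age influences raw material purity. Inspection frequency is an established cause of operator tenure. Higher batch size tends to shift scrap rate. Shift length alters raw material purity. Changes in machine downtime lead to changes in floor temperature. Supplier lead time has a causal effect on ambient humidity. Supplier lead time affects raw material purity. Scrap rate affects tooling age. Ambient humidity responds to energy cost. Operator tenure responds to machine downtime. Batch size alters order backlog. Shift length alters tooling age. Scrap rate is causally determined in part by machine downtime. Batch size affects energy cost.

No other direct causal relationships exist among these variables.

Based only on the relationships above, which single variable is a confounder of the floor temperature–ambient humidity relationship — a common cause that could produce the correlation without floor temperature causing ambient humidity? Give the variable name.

batch size

Batch size has a causal path to floor temperature (batch size → scrap rate → tooling age → rework hours → floor temperature) and a separate causal path to ambient humidity (batch size → energy cost → ambient humidity), so it is a common cause of both.
No stated relationship gives floor temperature a causal route to ambient humidity, so the correlation is explained by the shared upstream cause rather than a direct effect.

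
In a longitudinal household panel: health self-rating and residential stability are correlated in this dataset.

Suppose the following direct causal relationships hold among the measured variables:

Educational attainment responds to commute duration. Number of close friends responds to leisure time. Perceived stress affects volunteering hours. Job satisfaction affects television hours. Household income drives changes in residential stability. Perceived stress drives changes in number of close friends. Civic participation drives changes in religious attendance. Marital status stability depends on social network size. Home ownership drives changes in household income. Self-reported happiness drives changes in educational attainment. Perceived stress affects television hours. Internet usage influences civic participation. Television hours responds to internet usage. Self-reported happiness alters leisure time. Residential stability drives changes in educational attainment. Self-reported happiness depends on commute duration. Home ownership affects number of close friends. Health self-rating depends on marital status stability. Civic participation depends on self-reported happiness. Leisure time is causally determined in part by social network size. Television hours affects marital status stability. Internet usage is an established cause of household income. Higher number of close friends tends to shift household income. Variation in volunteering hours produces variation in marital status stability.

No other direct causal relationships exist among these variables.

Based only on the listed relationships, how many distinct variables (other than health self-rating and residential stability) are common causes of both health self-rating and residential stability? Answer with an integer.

The common causes are: internet usage (to health self-rating via internet usage → television hours → marital status stability → health self-rating; to residential stability via internet usage → household income → residential stability); perceived stress (to health self-rating via perceived stress → television hours → marital status stability → health self-rating; to residential stability via perceived stress → number of close friends → household income → residential stability); social network size (to health self-rating via social network size → marital status stability → health self-rating; to residential stability via social network size → leisure time → number of close friends → household income → residential stability).
Every other variable lacks a causal path to at least one of health self-rating and residential stability.

3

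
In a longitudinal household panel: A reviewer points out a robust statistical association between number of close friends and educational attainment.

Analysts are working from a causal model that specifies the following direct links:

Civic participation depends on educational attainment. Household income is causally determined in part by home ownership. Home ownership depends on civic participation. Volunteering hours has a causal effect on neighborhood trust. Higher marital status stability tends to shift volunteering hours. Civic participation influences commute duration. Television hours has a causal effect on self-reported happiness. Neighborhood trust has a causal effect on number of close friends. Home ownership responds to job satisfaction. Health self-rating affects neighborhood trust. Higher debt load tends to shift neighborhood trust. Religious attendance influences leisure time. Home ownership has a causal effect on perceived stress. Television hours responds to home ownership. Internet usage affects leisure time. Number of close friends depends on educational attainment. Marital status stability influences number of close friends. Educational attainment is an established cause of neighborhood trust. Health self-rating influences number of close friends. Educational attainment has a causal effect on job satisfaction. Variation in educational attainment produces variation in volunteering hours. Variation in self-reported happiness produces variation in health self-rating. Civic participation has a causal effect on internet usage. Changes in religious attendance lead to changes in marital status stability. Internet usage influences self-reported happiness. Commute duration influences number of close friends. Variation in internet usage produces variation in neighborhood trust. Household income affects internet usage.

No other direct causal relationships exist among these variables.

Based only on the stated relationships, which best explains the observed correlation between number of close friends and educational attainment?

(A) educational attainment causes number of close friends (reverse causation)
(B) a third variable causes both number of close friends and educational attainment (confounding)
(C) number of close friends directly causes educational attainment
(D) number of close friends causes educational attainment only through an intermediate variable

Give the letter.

A

The stated link runs educational attainment → number of close friends; number of close friends has no causal path to educational attainment. No variable causes both, so confounding is ruled out. The correlation reflects reverse causation.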